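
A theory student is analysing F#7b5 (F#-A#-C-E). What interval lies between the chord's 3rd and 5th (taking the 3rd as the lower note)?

diminished 3rd

The 3rd is A# and the 5th is C.
A# up to C is 2 semitones, a whole step narrower than a major third, so the interval is diminished.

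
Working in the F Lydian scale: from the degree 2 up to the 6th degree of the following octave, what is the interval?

The scale runs F G A B C D E.
The degree 2 is G and the 6th degree (up an octave) is D.
From G to D is 19 semitones, exactly the perfect twelfth.

P12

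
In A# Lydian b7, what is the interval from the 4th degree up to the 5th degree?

A# lydian dominant: A# B# C## D## E# F## G#.
The 4th degree is D## and the 5th scale degree is E#.
2 letter names make it a second; at 1 semitone (a half step narrower than major) the quality is minor.

minor second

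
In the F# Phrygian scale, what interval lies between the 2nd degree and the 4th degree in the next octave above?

Spelling the F# Phrygian scale: F# G A B C# D E.
The 2nd degree is G and the 4th degree (up an octave) is B.
From G to B is 16 semitones, exactly the major tenth.

major 10th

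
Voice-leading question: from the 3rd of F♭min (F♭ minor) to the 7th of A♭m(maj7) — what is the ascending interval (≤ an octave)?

augmented seventh

The 3rd of F♭min (F♭ minor) is A𝄫; the 7th of A♭m(maj7) is G.
From A𝄫 to G: 12 semitones over a seventh = augmented.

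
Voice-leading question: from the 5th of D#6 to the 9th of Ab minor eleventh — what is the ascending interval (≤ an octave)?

D#6 has A# as its 5th, and Ab minor eleventh has Bb as its 9th.
A# up to Bb is 0 semitones, a whole step narrower than a major second, so the interval is diminished.

diminished 2nd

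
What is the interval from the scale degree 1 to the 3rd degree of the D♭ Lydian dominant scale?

Spelling the D♭ Lydian dominant scale: D♭ E♭ F G A♭ B♭ C♭.
So we need the interval from D♭ up to F.
From D♭ to F is 4 semitones, exactly the major third.

major third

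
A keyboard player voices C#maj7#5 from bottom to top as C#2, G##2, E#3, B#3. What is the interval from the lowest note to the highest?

major fourteenth

The outer voices are C#2 and B#3.
Counting 14 letters and 23 half steps from C# gives a major fourteenth.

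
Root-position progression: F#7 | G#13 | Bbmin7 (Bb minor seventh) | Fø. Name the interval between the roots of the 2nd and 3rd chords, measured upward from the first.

diminished third

The roots are G# and Bb.
G# up to Bb is 2 semitones, a whole step narrower than a major third, so the interval is diminished.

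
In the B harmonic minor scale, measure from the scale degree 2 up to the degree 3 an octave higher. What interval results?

minor ninth

Spelling the B harmonic minor scale: B C# D E F# G A#.
That puts C# below D.
From C# to D: 13 semitones over a ninth = minor.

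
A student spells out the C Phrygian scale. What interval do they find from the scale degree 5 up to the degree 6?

minor second

The scale runs C Db Eb F G Ab Bb.
So we need the interval from G up to Ab.
G up to Ab is 1 semitone, a half step narrower than a major second, so the interval is minor.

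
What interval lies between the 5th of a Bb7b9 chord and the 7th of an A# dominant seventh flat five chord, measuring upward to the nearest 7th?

A2

The 5th of Bb7b9 is F; the 7th of A# dominant seventh flat five is G#.
2 letter names make it a second; at 3 semitones (a half step wider than major) the quality is augmented.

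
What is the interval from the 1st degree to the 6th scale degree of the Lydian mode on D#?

D# lydian: D# E# F## G## A# B# C##.
1st degree = D#; 6th degree = B#.
Counting 6 letters and 9 half steps from D# gives a major sixth.

major sixth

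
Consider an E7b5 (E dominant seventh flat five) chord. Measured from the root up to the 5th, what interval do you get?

The chord tones of E7b5 are E, G#, Bb, D.
So we need the interval from E up to Bb.
E up to Bb is 6 semitones, a half step narrower than a perfect fifth, so the interval is diminished.

d5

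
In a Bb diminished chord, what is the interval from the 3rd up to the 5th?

Bb°: Bb–Db–Fb.
So we need the interval from Db up to Fb.
From Db to Fb: 3 semitones over a third = minor.

minor third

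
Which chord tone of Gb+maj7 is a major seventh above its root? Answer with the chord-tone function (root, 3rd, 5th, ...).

7th

The chord tones of Gb+maj7 (Gb augmented major seventh) are Gb, Bb, D, F.
The root is Gb. A major seventh above Gb is F.
F is the chord's 7th.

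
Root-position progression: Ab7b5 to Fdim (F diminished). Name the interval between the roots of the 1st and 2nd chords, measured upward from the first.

The roots are Ab and F.
From Ab to F is 9 semitones, exactly the major sixth.

major sixth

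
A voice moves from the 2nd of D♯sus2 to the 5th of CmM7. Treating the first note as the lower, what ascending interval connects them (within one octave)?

diminished 3rd

D♯sus2 has E♯ as its 2nd, and CmM7 has G as its 5th.
E♯ up to G is 2 semitones, a whole step narrower than a major third, so the interval is diminished.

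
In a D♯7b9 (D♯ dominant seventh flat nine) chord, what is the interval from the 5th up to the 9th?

Spelling the chord: D♯-F𝄪-A♯-C♯-E.
So we need the interval from A♯ up to E.
From A♯ to E: 6 semitones over a fifth = diminished.

diminished fifth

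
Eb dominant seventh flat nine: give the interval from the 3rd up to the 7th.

diminished fifth

Spelling the chord: Eb-G-Bb-Db-Fb.
So we need the interval from G up to Db.
5 letter names make it a fifth; at 6 semitones (a half step narrower than perfect) the quality is diminished.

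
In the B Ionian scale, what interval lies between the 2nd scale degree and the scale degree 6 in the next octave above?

P12

The scale runs B C♯ D♯ E F♯ G♯ A♯.
So we need the interval from C♯ up to G♯.
From C♯ to G♯ is 19 semitones, exactly the perfect twelfth.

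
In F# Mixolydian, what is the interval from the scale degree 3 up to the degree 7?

Spelling F# Mixolydian: F# G# A# B C# D# E.
The scale degree 3 is A# and the scale degree 7 is E.
5 letter names make it a fifth; at 6 semitones (a half step narrower than perfect) the quality is diminished.

diminished fifth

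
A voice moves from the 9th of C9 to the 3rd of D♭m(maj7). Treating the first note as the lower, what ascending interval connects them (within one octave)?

diminished third

The 9th of C9 is D; the 3rd of D♭m(maj7) is F♭.
D up to F♭ is 2 semitones, a whole step narrower than a major third, so the interval is diminished.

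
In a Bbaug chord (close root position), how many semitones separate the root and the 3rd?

The chord tones of Bb augmented are Bb, D, F#.
Bb to D is a major third: 4 semitones.

4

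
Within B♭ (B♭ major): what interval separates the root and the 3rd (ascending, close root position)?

B♭ major: B♭-D-F.
That puts B♭ below D.
From B♭ to D is 4 semitones, exactly the major third.

major 3rd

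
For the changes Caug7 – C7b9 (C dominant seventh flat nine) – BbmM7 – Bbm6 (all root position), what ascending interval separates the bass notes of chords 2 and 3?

The roots are C and Bb.
From C to Bb: 10 semitones over a seventh = minor.

minor seventh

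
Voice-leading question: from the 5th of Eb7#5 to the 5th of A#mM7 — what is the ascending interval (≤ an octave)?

augmented 4th

The 5th of Eb7#5 is B; the 5th of A#mM7 is E#.
4 letter names make it a fourth; at 6 semitones (a half step wider than perfect) the quality is augmented.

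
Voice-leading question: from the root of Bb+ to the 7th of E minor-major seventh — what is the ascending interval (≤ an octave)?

A3

Bb+ has Bb as its root, and E minor-major seventh has D# as its 7th.
3 letter names make it a third; at 5 semitones (a half step wider than major) the quality is augmented.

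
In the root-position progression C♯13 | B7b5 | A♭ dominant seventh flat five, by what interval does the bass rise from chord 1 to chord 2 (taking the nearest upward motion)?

The roots are C♯ and B.
From C♯ to B: 10 semitones over a seventh = minor.

minor seventh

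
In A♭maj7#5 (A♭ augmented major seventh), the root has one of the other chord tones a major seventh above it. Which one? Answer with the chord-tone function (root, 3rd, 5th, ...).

A♭maj7#5 is spelled A♭, C, E, G.
The root is A♭. A major seventh above A♭ is G.
G is the chord's 7th.

7th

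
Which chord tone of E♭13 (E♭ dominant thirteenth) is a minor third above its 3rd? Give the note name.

The chord tones of E♭13 (E♭ dominant thirteenth) are E♭ G B♭ D♭ F C.
The 3rd is G. A minor third above G is B♭.
B♭ is the chord's 5th.

Bb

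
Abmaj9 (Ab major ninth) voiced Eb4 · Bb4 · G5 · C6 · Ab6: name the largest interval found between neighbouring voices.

Adjacent intervals: Eb4→Bb4 = perfect fifth; Bb4→G5 = major sixth; G5→C6 = perfect fourth; C6→Ab6 = minor sixth.
The largest is Bb4 to G5, a major sixth (9 semitones).

major sixth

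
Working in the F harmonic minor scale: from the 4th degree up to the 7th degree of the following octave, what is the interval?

The scale runs F G Ab Bb C Db E.
That puts Bb below E.
From Bb to E: 18 semitones over an eleventh = augmented.

augmented eleventh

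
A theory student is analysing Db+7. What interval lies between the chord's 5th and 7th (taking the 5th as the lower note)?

diminished third

Spelling the chord: Db F A Cb.
So we need the interval from A up to Cb.
A up to Cb is 2 semitones, a whole step narrower than a major third, so the interval is diminished.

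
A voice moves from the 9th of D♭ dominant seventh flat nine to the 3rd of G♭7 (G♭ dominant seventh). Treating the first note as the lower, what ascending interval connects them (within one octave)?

augmented fifth

D♭ dominant seventh flat nine has E𝄫 as its 9th, and G♭7 (G♭ dominant seventh) has B♭ as its 3rd.
E𝄫 up to B♭ is 8 semitones, a half step wider than a perfect fifth, so the interval is augmented.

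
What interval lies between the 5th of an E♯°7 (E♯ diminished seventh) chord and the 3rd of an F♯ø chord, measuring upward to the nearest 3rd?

E♯°7 (E♯ diminished seventh) has B as its 5th, and F♯ø has A as its 3rd.
From B to A: 10 semitones over a seventh = minor.

minor 7th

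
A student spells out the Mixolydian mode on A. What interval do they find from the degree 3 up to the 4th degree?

The scale runs A B C# D E F# G.
The degree 3 is C# and the 4th scale degree is D.
From C# to D: 1 semitone over a second = minor.

m2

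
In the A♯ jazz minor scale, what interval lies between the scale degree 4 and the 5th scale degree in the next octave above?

M9

Spelling the A♯ jazz minor scale: A♯ B♯ C♯ D♯ E♯ F𝄪 G𝄪.
Scale degree 4 = D♯; 5th scale degree (up an octave) = E♯.
Counting 9 letters and 14 half steps from D♯ gives a major ninth.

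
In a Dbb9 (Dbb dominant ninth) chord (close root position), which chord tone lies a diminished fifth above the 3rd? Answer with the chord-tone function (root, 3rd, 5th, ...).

The chord tones of Dbb9 (Dbb dominant ninth) are Dbb Fb Abb Cbb Ebb.
The 3rd is Fb. A diminished fifth above Fb is Cbb.
Cbb is the chord's 7th.

7th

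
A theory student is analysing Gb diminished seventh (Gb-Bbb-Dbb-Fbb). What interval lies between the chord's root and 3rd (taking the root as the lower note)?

The root is Gb and the 3rd is Bbb.
3 letter names make it a third; at 3 semitones (a half step narrower than major) the quality is minor.

minor third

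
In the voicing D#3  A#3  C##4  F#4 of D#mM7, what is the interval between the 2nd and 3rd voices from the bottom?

major third

Those voices are A#3 and C##4.
From A# to C## is 4 semitones, exactly the major third.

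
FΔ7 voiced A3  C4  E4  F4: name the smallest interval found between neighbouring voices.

m2

Adjacent intervals: A3→C4 = minor third; C4→E4 = major third; E4→F4 = minor second.
The smallest is E4 to F4, a minor second (1 semitone).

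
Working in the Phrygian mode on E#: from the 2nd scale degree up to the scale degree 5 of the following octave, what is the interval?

E# phrygian: E# F# G# A# B# C# D#.
2nd scale degree = F#; 5th scale degree (up an octave) = B#.
F# up to B# is 18 semitones, a half step wider than a perfect eleventh, so the interval is augmented.

augmented eleventh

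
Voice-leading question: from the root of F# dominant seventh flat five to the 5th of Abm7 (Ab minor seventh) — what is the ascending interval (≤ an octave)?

diminished 7th

F# dominant seventh flat five has F# as its root, and Abm7 (Ab minor seventh) has Eb as its 5th.
F# up to Eb is 9 semitones, a whole step narrower than a major seventh, so the interval is diminished.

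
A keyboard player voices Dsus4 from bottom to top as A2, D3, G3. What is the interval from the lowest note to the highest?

m7

The outer voices are A2 and G3.
From A to G: 10 semitones over a seventh = minor.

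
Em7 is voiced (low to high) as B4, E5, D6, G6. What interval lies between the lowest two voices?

P4

Those voices are B4 and E5.
From B to E is 5 semitones, exactly the perfect fourth.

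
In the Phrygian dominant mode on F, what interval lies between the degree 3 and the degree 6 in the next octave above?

d11

Spelling the Phrygian dominant mode on F: F Gb A Bb C Db Eb.
So we need the interval from A up to Db.
A up to Db is 16 semitones, a half step narrower than a perfect eleventh, so the interval is diminished.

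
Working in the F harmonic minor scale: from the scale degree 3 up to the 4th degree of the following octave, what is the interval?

The scale runs F G A♭ B♭ C D♭ E.
So we need the interval from A♭ up to B♭.
Counting 9 letters and 14 half steps from A♭ gives a major ninth.

M9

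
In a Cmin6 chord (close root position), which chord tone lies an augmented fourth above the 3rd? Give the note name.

A

Cm6: C, Eb, G, A.
The 3rd is Eb. An augmented fourth above Eb is A.
A is the chord's 6th.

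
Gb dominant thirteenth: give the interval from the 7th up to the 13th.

Gb13 is spelled Gb-Bb-Db-Fb-Ab-Eb.
The 7th is Fb and the 13th is Eb.
Counting 7 letters and 11 half steps from Fb gives a major seventh.

major seventh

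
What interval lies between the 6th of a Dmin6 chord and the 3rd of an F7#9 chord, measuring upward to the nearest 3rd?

minor seventh

Dmin6 has B as its 6th, and F7#9 has A as its 3rd.
From B to A: 10 semitones over a seventh = minor.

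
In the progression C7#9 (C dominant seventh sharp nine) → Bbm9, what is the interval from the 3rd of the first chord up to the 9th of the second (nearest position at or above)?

The 3rd of C7#9 (C dominant seventh sharp nine) is E; the 9th of Bbm9 is C.
From E to C: 8 semitones over a sixth = minor.

minor sixth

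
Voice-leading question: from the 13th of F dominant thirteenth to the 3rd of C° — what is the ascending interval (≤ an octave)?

The 13th of F dominant thirteenth is D; the 3rd of C° is Eb.
From D to Eb: 1 semitone over a second = minor.

minor 2nd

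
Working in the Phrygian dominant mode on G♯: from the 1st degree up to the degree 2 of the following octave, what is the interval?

The scale runs G♯ A B♯ C♯ D♯ E F♯.
1st degree = G♯; scale degree 2 (up an octave) = A.
From G♯ to A: 13 semitones over a ninth = minor.

minor ninth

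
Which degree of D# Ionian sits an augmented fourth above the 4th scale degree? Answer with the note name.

The scale is D# E# F## G# A# B# C##.
The 4th scale degree is G#; an augmented fourth above that is C## — scale degree 7.

C##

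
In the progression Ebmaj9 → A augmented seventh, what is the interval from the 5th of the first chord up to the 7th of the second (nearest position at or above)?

Ebmaj9 has Bb as its 5th, and A augmented seventh has G as its 7th.
From Bb to G is 9 semitones, exactly the major sixth.

major sixth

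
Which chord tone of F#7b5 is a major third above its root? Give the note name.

Spelling the chord: F#-A#-C-E.
The root is F#. A major third above F# is A#.
A# is the chord's 3rd.

A#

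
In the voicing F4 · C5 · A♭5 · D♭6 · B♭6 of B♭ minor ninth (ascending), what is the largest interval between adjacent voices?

major sixth

Adjacent intervals: F4→C5 = perfect fifth; C5→A♭5 = minor sixth; A♭5→D♭6 = perfect fourth; D♭6→B♭6 = major sixth.
The largest is D♭6 to B♭6, a major sixth (9 semitones).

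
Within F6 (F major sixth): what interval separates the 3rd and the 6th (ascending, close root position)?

Spelling the chord: F, A, C, D.
So we need the interval from A up to D.
Counting 4 letters and 5 half steps from A gives a perfect fourth.

P4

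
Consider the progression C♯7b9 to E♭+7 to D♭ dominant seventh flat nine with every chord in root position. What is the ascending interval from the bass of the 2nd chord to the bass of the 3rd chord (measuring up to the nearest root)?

The roots are E♭ and D♭.
7 letter names make it a seventh; at 10 semitones (a half step narrower than major) the quality is minor.

minor seventh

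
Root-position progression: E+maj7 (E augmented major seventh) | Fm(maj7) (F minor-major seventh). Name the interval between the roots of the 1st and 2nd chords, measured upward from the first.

minor second

The roots are E and F.
2 letter names make it a second; at 1 semitone (a half step narrower than major) the quality is minor.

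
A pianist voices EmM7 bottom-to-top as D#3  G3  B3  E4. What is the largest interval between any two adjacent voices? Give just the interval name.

perfect fourth

Adjacent intervals: D#3→G3 = diminished fourth; G3→B3 = major third; B3→E4 = perfect fourth.
The largest is B3 to E4, a perfect fourth (5 semitones).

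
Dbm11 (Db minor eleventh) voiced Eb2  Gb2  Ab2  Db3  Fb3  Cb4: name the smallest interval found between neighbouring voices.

major second

Adjacent intervals: Eb2→Gb2 = minor third; Gb2→Ab2 = major second; Ab2→Db3 = perfect fourth; Db3→Fb3 = minor third; Fb3→Cb4 = perfect fifth.
The smallest is Gb2 to Ab2, a major second (2 semitones).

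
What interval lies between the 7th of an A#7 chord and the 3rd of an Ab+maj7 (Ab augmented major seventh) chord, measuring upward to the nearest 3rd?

The 7th of A#7 is G#; the 3rd of Ab+maj7 (Ab augmented major seventh) is C.
G# up to C is 4 semitones, a half step narrower than a perfect fourth, so the interval is diminished.

diminished fourth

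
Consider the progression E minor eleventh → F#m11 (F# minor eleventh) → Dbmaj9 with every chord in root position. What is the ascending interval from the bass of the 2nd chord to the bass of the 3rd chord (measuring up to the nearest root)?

The roots are F# and Db.
From F# to Db: 7 semitones over a sixth = diminished.

diminished 6th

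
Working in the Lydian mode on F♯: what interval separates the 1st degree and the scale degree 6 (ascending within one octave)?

major sixth

Spelling the Lydian mode on F♯: F♯ G♯ A♯ B♯ C♯ D♯ E♯.
1st degree = F♯; scale degree 6 = D♯.
From F♯ to D♯ is 9 semitones, exactly the major sixth.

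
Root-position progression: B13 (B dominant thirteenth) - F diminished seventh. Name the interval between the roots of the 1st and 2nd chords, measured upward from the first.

The roots are B and F.
5 letter names make it a fifth; at 6 semitones (a half step narrower than perfect) the quality is diminished.

diminished fifth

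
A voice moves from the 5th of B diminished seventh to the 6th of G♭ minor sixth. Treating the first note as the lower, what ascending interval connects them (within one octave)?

The 5th of B diminished seventh is F; the 6th of G♭ minor sixth is E♭.
F up to E♭ is 10 semitones, a half step narrower than a major seventh, so the interval is minor.

minor seventh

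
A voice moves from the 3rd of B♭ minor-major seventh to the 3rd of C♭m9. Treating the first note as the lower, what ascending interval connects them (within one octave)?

The 3rd of B♭ minor-major seventh is D♭; the 3rd of C♭m9 is E𝄫.
From D♭ to E𝄫: 1 semitone over a second = minor.

minor second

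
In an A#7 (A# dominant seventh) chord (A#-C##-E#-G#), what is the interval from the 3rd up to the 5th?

m3

That puts C## below E#.
3 letter names make it a third; at 3 semitones (a half step narrower than major) the quality is minor.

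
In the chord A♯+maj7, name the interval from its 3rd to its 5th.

The chord tones of A♯+maj7 (A♯ augmented major seventh) are A♯-C𝄪-E𝄪-G𝄪.
3rd = C𝄪; 5th = E𝄪.
Counting 3 letters and 4 half steps from C𝄪 gives a major third.

major 3rd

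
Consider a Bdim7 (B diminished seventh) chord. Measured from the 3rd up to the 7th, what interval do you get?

Spelling the chord: B D F Ab.
3rd = D; 7th = Ab.
From D to Ab: 6 semitones over a fifth = diminished.

diminished fifth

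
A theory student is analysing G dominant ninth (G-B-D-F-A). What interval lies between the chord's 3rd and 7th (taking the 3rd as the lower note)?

diminished fifth

So we need the interval from B up to F.
From B to F: 6 semitones over a fifth = diminished.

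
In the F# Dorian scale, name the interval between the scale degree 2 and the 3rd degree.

Spelling the F# Dorian scale: F# G# A B C# D# E.
The scale degree 2 is G# and the 3rd scale degree is A.
From G# to A: 1 semitone over a second = minor.

minor 2nd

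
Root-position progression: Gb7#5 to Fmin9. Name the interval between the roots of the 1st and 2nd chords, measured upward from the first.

major seventh

The roots are Gb and F.
Gb up to F spans 7 letter names and 11 semitones — a major seventh.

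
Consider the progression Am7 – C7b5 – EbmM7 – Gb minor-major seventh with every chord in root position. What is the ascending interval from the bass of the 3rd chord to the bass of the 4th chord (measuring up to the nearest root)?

The roots are Eb and Gb.
3 letter names make it a third; at 3 semitones (a half step narrower than major) the quality is minor.

minor 3rd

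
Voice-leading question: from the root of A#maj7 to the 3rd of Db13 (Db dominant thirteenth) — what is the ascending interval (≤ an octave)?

The root of A#maj7 is A#; the 3rd of Db13 (Db dominant thirteenth) is F.
6 letter names make it a sixth; at 7 semitones (a whole step narrower than major) the quality is diminished.

diminished sixth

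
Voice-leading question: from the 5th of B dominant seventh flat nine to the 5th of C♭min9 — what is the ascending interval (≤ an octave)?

d2

B dominant seventh flat nine has F♯ as its 5th, and C♭min9 has G♭ as its 5th.
From F♯ to G♭: 0 semitones over a second = diminished.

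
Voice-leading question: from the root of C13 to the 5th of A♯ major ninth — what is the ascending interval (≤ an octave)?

augmented third

C13 has C as its root, and A♯ major ninth has E♯ as its 5th.
3 letter names make it a third; at 5 semitones (a half step wider than major) the quality is augmented.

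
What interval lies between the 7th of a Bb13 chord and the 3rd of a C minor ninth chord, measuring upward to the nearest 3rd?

perfect 5th

The 7th of Bb13 is Ab; the 3rd of C minor ninth is Eb.
From Ab to Eb is 7 semitones, exactly the perfect fifth.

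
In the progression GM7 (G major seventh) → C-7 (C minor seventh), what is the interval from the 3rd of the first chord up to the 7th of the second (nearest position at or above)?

GM7 (G major seventh) has B as its 3rd, and C-7 (C minor seventh) has Bb as its 7th.
8 letter names make it an octave; at 11 semitones (a half step narrower than perfect) the quality is diminished.

diminished octave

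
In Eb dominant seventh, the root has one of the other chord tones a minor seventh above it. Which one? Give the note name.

Eb7: Eb G Bb Db.
The root is Eb. A minor seventh above Eb is Db.
Db is the chord's 7th.

Db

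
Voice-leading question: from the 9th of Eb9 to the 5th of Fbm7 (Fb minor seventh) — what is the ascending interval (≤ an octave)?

d5

The 9th of Eb9 is F; the 5th of Fbm7 (Fb minor seventh) is Cb.
F up to Cb is 6 semitones, a half step narrower than a perfect fifth, so the interval is diminished.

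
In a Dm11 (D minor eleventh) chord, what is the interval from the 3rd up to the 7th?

perfect 5th

Spelling the chord: D-F-A-C-E-G.
The 3rd is F and the 7th is C.
F up to C spans 5 letter names and 7 semitones — a perfect fifth.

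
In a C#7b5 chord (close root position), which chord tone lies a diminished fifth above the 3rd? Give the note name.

The chord tones of C#7b5 (C# dominant seventh flat five) are C# E# G B.
The 3rd is E#. A diminished fifth above E# is B.
B is the chord's 7th.

B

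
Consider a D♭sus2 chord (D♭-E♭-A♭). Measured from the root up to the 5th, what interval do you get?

perfect fifth

The root is D♭ and the 5th is A♭.
Counting 5 letters and 7 half steps from D♭ gives a perfect fifth.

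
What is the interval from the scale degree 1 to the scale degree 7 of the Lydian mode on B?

B lydian: B C# D# E# F# G# A#.
Scale degree 1 = B; scale degree 7 = A#.
From B to A# is 11 semitones, exactly the major seventh.

major seventh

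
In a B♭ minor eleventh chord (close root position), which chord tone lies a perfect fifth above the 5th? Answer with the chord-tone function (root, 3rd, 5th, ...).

Spelling the chord: B♭ D♭ F A♭ C E♭.
The 5th is F. A perfect fifth above F is C.
C is the chord's 9th.

9th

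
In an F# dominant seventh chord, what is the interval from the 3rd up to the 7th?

F#7 is spelled F#-A#-C#-E.
So we need the interval from A# up to E.
5 letter names make it a fifth; at 6 semitones (a half step narrower than perfect) the quality is diminished.
That tritone between 3rd and 7th is what gives the dominant seventh its pull toward resolution.

diminished fifth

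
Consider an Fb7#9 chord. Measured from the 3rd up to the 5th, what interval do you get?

The chord tones of Fb7#9 (Fb dominant seventh sharp nine) are Fb Ab Cb Ebb G.
That puts Ab below Cb.
From Ab to Cb: 3 semitones over a third = minor.

minor third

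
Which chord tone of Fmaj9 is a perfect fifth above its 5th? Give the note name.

G

F major ninth is spelled F A C E G.
The 5th is C. A perfect fifth above C is G.
G is the chord's 9th.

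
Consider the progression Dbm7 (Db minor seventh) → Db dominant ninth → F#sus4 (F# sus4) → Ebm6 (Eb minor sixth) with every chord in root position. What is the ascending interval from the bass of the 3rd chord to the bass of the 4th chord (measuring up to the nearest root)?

The roots are F# and Eb.
F# up to Eb is 9 semitones, a whole step narrower than a major seventh, so the interval is diminished.

d7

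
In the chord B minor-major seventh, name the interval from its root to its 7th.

major seventh

BmM7 (B minor-major seventh): B-D-F#-A#.
The root is B and the 7th is A#.
Counting 7 letters and 11 half steps from B gives a major seventh.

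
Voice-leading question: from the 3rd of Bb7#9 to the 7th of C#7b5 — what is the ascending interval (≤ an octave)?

major sixth

The 3rd of Bb7#9 is D; the 7th of C#7b5 is B.
Counting 6 letters and 9 half steps from D gives a major sixth.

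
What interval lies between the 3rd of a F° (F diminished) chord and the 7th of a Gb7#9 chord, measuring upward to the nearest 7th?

minor 6th

The 3rd of F° (F diminished) is Ab; the 7th of Gb7#9 is Fb.
Ab up to Fb is 8 semitones, a half step narrower than a major sixth, so the interval is minor.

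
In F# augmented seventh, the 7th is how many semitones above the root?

The chord tones of F#7#5 (F# augmented seventh) are F#, A#, C##, E.
F# to E is a minor seventh: 10 semitones.

10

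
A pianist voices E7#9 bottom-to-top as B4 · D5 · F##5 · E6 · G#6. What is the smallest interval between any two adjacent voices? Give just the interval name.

Adjacent intervals: B4→D5 = minor third; D5→F##5 = augmented third; F##5→E6 = diminished seventh; E6→G#6 = major third.
The smallest is B4 to D5, a minor third (3 semitones).

minor third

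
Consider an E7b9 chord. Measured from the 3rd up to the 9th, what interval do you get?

E dominant seventh flat nine: E–G#–B–D–F.
So we need the interval from G# up to F.
G# up to F is 9 semitones, a whole step narrower than a major seventh, so the interval is diminished.

diminished seventh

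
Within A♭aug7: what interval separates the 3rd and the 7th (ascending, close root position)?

A♭aug7: A♭ C E G♭.
That puts C below G♭.
C up to G♭ is 6 semitones, a half step narrower than a perfect fifth, so the interval is diminished.

d5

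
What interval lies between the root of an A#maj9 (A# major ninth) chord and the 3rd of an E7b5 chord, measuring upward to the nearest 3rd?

A#maj9 (A# major ninth) has A# as its root, and E7b5 has G# as its 3rd.
From A# to G#: 10 semitones over a seventh = minor.

minor 7th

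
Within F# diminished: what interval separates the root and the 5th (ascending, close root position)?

F#dim: F#–A–C.
The root is F# and the 5th is C.
From F# to C: 6 semitones over a fifth = diminished.

diminished fifth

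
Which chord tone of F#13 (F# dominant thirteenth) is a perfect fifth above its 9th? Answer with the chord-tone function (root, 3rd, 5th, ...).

The chord tones of F#13 are F# A# C# E G# D#.
The 9th is G#. A perfect fifth above G# is D#.
D# is the chord's 13th.

13th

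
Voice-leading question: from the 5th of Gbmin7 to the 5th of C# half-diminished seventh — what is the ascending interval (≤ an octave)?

augmented fourth

Gbmin7 has Db as its 5th, and C# half-diminished seventh has G as its 5th.
Db up to G is 6 semitones, a half step wider than a perfect fourth, so the interval is augmented.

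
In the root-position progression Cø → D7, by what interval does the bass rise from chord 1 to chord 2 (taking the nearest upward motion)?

major second

The roots are C and D.
C up to D spans 2 letter names and 2 semitones — a major second.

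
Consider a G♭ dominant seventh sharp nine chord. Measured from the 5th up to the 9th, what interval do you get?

augmented fifth

G♭7#9 (G♭ dominant seventh sharp nine): G♭ B♭ D♭ F♭ A.
The 5th is D♭ and the 9th is A.
5 letter names make it a fifth; at 8 semitones (a half step wider than perfect) the quality is augmented.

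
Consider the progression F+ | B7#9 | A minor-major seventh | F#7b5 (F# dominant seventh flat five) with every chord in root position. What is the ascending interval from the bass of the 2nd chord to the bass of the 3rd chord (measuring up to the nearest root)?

minor 7th

The roots are B and A.
From B to A: 10 semitones over a seventh = minor.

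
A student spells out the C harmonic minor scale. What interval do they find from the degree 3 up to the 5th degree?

major third

C harmonic minor: C D Eb F G Ab B.
Degree 3 = Eb; 5th scale degree = G.
Eb up to G spans 3 letter names and 4 semitones — a major third.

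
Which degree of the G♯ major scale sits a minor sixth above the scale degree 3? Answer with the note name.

The scale is G♯ A♯ B♯ C♯ D♯ E♯ F𝄪.
The scale degree 3 is B♯; a minor sixth above that is G♯ — scale degree 1.

G#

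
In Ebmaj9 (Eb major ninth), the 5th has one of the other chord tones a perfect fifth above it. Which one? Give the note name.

Ebmaj9: Eb, G, Bb, D, F.
The 5th is Bb. A perfect fifth above Bb is F.
F is the chord's 9th.

F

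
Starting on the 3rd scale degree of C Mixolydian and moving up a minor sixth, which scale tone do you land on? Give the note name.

The scale is C D E F G A Bb.
The 3rd scale degree is E; a minor sixth above that is C — scale degree 1.

C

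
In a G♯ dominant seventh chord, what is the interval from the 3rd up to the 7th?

Spelling the chord: G♯–B♯–D♯–F♯.
That puts B♯ below F♯.
From B♯ to F♯: 6 semitones over a fifth = diminished.

d5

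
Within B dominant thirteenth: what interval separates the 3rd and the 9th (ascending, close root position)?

B13 is spelled B–D#–F#–A–C#–G#.
So we need the interval from D# up to C#.
7 letter names make it a seventh; at 10 semitones (a half step narrower than major) the quality is minor.

m7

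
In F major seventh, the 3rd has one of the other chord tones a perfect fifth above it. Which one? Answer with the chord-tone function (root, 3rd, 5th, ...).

7th

The chord tones of FM7 are F A C E.
The 3rd is A. A perfect fifth above A is E.
E is the chord's 7th.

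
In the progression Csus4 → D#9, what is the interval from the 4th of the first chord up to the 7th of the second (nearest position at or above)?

Csus4 has F as its 4th, and D#9 has C# as its 7th.
5 letter names make it a fifth; at 8 semitones (a half step wider than perfect) the quality is augmented.

A5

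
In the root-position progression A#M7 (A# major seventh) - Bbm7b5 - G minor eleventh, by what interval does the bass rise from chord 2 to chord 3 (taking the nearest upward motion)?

M6

The roots are Bb and G.
Bb up to G spans 6 letter names and 9 semitones — a major sixth.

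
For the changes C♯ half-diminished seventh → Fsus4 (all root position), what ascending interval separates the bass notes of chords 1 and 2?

diminished 4th

The roots are C♯ and F.
4 letter names make it a fourth; at 4 semitones (a half step narrower than perfect) the quality is diminished.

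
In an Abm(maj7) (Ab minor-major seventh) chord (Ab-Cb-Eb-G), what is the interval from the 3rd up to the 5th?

That puts Cb below Eb.
Cb up to Eb spans 3 letter names and 4 semitones — a major third.

major 3rd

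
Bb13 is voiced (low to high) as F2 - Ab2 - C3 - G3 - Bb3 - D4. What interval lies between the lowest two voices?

Those voices are F2 and Ab2.
F up to Ab is 3 semitones, a half step narrower than a major third, so the interval is minor.

minor third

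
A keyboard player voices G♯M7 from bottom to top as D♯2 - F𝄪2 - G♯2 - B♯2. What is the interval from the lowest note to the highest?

major sixth

The outer voices are D♯2 and B♯2.
From D♯ to B♯ is 9 semitones, exactly the major sixth.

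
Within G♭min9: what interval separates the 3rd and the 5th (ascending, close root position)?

The chord tones of G♭ minor ninth are G♭-B𝄫-D♭-F♭-A♭.
The 3rd is B𝄫 and the 5th is D♭.
Counting 3 letters and 4 half steps from B𝄫 gives a major third.

major third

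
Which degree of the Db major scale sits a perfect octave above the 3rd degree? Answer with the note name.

F

The scale is Db Eb F Gb Ab Bb C.
The 3rd degree is F; a perfect octave above that is F — scale degree 3.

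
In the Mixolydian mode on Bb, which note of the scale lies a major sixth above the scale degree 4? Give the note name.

C

The scale is Bb C D Eb F G Ab.
The scale degree 4 is Eb; a major sixth above that is C — scale degree 2.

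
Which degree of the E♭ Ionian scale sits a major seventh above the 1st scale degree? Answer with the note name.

The scale is E♭ F G A♭ B♭ C D.
The 1st scale degree is E♭; a major seventh above that is D — scale degree 7.

D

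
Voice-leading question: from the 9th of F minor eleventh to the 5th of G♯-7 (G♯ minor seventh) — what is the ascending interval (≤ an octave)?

The 9th of F minor eleventh is G; the 5th of G♯-7 (G♯ minor seventh) is D♯.
G up to D♯ is 8 semitones, a half step wider than a perfect fifth, so the interval is augmented.

augmented fifth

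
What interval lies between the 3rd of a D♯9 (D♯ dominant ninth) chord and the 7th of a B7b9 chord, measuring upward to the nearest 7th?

The 3rd of D♯9 (D♯ dominant ninth) is F𝄪; the 7th of B7b9 is A.
3 letter names make it a third; at 2 semitones (a whole step narrower than major) the quality is diminished.

diminished third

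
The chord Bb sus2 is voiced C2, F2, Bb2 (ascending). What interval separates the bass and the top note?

minor seventh

The outer voices are C2 and Bb2.
7 letter names make it a seventh; at 10 semitones (a half step narrower than major) the quality is minor.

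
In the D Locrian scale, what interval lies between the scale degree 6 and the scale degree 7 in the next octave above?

major ninth

The scale runs D Eb F G Ab Bb C.
So we need the interval from Bb up to C.
Bb up to C spans 9 letter names and 14 semitones — a major ninth.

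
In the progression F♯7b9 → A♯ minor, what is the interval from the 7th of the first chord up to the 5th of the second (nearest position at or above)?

F♯7b9 has E as its 7th, and A♯ minor has E♯ as its 5th.
From E to E♯: 1 semitone over a unison = augmented.

augmented unison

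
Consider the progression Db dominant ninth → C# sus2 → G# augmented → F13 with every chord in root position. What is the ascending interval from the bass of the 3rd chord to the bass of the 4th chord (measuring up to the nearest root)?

The roots are G# and F.
From G# to F: 9 semitones over a seventh = diminished.

d7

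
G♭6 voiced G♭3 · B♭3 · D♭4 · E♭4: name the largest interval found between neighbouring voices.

Adjacent intervals: G♭3→B♭3 = major third; B♭3→D♭4 = minor third; D♭4→E♭4 = major second.
The largest is G♭3 to B♭3, a major third (4 semitones).

major third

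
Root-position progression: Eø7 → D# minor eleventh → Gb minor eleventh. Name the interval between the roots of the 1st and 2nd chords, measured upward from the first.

M7

The roots are E and D#.
From E to D# is 11 semitones, exactly the major seventh.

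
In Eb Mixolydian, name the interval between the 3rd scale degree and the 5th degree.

minor third

Eb mixolydian: Eb F G Ab Bb C Db.
The 3rd scale degree is G and the scale degree 5 is Bb.
From G to Bb: 3 semitones over a third = minor.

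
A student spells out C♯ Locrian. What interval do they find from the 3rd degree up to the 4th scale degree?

major second

C♯ locrian: C♯ D E F♯ G A B.
That puts E below F♯.
From E to F♯ is 2 semitones, exactly the major second.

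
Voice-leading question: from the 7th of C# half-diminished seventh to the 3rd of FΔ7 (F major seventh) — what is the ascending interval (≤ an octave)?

minor 7th

C# half-diminished seventh has B as its 7th, and FΔ7 (F major seventh) has A as its 3rd.
From B to A: 10 semitones over a seventh = minor.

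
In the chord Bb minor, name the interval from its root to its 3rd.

Bbm is spelled Bb-Db-F.
Root = Bb; 3rd = Db.
From Bb to Db: 3 semitones over a third = minor.

m3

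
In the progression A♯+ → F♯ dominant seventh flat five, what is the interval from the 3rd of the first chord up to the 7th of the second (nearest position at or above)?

The 3rd of A♯+ is C𝄪; the 7th of F♯ dominant seventh flat five is E.
3 letter names make it a third; at 2 semitones (a whole step narrower than major) the quality is diminished.

diminished 3rd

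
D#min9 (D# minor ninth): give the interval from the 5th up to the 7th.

minor third

Spelling the chord: D#, F#, A#, C#, E#.
The 5th is A# and the 7th is C#.
From A# to C#: 3 semitones over a third = minor.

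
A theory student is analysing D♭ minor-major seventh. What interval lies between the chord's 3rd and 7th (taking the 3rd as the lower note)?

The chord tones of D♭m(maj7) (D♭ minor-major seventh) are D♭, F♭, A♭, C.
3rd = F♭; 7th = C.
From F♭ to C: 8 semitones over a fifth = augmented.

augmented 5th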